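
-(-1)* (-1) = -1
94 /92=47 /46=1.02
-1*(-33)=33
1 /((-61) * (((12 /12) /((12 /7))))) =-12 /427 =-0.03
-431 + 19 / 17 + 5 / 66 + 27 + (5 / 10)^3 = -1807235 / 4488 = -402.68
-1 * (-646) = 646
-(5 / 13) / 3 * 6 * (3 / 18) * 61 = -305 / 39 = -7.82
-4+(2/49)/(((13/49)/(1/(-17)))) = -886/221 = -4.01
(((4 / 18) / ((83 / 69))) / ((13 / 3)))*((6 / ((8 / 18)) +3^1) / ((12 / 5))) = 1265 / 4316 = 0.29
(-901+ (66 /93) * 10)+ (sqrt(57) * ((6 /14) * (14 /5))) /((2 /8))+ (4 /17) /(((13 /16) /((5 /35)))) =-42866933 /47957+ 24 * sqrt(57) /5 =-857.62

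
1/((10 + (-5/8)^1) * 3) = 8/225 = 0.04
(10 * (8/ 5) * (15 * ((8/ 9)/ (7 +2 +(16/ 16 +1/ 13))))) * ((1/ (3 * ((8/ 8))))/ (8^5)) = 65/ 301824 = 0.00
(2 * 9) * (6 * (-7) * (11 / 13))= -8316 / 13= -639.69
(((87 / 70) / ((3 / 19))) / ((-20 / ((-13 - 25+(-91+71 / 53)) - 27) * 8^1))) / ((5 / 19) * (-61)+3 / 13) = -0.48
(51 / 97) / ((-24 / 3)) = -51 / 776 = -0.07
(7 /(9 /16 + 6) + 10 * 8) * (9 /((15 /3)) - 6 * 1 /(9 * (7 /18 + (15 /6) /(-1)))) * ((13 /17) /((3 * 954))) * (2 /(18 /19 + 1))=1059136 /22502475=0.05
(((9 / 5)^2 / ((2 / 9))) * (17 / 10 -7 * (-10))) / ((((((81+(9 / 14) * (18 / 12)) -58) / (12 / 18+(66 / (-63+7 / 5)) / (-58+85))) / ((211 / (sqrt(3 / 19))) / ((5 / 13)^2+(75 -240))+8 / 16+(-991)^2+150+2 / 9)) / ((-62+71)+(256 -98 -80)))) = 784141556021199 / 335500 -4744587099213 * sqrt(57) / 4673515000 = 2337224991.15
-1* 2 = -2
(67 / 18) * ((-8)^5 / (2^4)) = -7623.11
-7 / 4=-1.75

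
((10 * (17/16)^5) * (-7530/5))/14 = -1456.60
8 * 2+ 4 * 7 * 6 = 184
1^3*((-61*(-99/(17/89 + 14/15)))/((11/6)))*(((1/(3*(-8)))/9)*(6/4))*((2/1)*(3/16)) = -732915/96064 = -7.63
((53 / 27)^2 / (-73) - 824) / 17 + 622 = 573.53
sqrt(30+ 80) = sqrt(110) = 10.49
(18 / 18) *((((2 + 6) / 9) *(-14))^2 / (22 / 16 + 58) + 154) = 156.61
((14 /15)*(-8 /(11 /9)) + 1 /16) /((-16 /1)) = 5321 /14080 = 0.38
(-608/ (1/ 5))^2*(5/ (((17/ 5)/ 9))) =2079360000/ 17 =122315294.12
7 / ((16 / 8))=3.50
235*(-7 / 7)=-235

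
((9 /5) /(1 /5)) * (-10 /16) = -45 /8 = -5.62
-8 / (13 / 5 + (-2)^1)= -40 / 3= -13.33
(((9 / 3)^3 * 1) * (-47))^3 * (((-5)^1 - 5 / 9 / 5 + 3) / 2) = 4314157119 / 2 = 2157078559.50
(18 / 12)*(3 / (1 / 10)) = 45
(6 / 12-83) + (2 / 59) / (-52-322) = -1820447 / 22066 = -82.50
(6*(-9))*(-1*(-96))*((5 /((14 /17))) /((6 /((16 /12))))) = -48960 /7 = -6994.29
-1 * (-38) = 38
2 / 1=2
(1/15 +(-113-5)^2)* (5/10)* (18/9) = 208861/15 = 13924.07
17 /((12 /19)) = 323 /12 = 26.92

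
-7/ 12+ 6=65/ 12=5.42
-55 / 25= -11 / 5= -2.20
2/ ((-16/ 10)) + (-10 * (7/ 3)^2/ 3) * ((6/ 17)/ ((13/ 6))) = -11155/ 2652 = -4.21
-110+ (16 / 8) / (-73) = -8032 / 73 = -110.03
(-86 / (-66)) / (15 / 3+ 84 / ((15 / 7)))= 215 / 7293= 0.03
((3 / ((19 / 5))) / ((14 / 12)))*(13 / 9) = 130 / 133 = 0.98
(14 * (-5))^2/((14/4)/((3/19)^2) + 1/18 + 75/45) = 44100/1279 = 34.48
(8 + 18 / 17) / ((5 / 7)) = 1078 / 85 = 12.68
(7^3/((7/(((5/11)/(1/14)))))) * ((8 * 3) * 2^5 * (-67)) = -176494080/11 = -16044916.36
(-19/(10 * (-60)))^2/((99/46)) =8303/17820000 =0.00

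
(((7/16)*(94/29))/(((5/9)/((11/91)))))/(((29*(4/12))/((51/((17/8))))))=41877/54665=0.77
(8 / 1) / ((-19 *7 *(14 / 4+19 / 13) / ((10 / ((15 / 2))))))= -832 / 51471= -0.02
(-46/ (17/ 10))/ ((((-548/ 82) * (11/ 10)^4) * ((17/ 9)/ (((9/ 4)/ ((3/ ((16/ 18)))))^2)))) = 377200000/ 579681113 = 0.65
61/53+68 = 3665/53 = 69.15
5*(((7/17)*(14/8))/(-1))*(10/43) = -1225/1462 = -0.84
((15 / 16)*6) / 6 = 15 / 16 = 0.94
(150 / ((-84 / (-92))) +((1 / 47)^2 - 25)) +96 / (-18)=6213938 / 46389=133.95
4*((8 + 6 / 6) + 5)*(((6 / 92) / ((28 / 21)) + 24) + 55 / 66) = 96145 / 69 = 1393.41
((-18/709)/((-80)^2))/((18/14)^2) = -49/20419200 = -0.00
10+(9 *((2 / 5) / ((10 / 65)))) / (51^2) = 14463 / 1445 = 10.01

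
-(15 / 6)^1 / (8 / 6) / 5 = -3 / 8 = -0.38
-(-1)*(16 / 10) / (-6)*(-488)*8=15616 / 15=1041.07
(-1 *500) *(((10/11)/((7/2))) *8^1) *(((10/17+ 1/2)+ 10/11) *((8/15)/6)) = -2656000/14399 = -184.46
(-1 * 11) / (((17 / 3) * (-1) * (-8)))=-0.24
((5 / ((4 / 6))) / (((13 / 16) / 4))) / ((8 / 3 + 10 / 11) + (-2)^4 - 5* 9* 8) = -0.11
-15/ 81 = -5/ 27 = -0.19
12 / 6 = 2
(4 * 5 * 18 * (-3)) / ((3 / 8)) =-2880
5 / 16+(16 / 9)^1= 301 / 144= 2.09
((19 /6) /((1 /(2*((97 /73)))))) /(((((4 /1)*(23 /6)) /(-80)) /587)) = -43273640 /1679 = -25773.46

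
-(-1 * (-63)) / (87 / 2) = -42 / 29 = -1.45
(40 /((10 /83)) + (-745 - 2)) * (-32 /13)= 13280 /13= 1021.54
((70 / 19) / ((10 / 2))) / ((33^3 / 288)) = 448 / 75867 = 0.01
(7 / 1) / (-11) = -7 / 11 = -0.64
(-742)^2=550564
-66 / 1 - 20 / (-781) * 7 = -51406 / 781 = -65.82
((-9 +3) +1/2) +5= -1/2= -0.50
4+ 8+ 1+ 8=21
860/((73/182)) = 156520/73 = 2144.11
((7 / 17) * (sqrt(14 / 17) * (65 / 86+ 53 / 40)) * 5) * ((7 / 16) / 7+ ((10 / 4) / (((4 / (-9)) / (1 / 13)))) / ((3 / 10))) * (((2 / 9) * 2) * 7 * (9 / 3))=-16777159 * sqrt(238) / 5169632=-50.07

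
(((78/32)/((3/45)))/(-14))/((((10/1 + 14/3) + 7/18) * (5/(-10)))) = 5265/15176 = 0.35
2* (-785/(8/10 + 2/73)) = -286525/151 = -1897.52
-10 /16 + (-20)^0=0.38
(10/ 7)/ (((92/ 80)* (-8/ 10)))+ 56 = 8766/ 161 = 54.45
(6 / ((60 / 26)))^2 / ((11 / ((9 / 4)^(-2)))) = 2704 / 22275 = 0.12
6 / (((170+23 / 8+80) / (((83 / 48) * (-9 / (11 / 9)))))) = -6723 / 22253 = -0.30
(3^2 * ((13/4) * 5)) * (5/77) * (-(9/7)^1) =-26325/2156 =-12.21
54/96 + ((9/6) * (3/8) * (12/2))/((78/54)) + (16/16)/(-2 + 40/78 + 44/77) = 46983/26000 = 1.81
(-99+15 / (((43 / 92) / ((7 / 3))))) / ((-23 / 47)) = 48739 / 989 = 49.28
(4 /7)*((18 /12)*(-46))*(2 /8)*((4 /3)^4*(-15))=29440 /63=467.30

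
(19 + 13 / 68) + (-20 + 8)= 489 / 68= 7.19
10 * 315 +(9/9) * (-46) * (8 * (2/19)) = 59114/19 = 3111.26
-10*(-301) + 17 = 3027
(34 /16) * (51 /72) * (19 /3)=5491 /576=9.53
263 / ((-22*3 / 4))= -526 / 33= -15.94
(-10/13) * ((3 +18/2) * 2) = -240/13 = -18.46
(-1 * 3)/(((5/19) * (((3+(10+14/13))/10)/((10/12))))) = -6.75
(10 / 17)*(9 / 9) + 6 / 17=16 / 17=0.94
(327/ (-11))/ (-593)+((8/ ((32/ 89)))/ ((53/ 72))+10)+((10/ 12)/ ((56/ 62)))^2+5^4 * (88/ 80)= 7109638709183/ 9757573056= 728.63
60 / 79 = 0.76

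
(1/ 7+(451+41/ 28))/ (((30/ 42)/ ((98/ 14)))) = 88711/ 20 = 4435.55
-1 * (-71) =71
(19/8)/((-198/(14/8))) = -133/6336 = -0.02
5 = 5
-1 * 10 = -10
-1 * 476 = -476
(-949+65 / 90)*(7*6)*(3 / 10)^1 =-119483 / 10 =-11948.30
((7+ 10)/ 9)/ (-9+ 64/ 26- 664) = -221/ 78453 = -0.00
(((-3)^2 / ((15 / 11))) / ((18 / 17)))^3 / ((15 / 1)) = 6539203 / 405000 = 16.15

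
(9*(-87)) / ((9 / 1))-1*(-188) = 101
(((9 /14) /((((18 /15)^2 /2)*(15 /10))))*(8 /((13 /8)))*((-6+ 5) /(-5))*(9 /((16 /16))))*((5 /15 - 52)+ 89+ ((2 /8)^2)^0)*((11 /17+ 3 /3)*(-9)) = -662400 /221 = -2997.29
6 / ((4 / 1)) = 3 / 2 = 1.50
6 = 6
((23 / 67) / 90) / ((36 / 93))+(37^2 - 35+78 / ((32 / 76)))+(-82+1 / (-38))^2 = 8247.58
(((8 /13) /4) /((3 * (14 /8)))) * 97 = 776 /273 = 2.84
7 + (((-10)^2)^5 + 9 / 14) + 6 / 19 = 2660000002117 / 266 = 10000000007.96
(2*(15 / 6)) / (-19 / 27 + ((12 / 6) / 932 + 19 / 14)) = 44037 / 5774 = 7.63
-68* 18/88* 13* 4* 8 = -63648/11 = -5786.18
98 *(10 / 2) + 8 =498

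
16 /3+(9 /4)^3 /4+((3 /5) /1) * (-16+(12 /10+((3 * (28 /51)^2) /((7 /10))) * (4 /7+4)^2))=601994917 /38841600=15.50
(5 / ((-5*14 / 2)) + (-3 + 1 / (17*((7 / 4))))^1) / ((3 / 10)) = -3700 / 357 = -10.36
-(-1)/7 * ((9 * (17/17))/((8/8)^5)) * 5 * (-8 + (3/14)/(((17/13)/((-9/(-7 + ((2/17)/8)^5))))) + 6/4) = -8065226077389/199479685510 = -40.43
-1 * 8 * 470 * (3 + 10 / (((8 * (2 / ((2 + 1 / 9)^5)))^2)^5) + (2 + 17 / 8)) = -10179774411950147811161432007254968414975571748044196315614257294895 / 17708236773100405176824242687348444091019594858159163834368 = -574860983.75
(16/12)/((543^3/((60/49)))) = 80/7845047343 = 0.00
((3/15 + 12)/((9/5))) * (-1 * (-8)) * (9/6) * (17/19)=4148/57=72.77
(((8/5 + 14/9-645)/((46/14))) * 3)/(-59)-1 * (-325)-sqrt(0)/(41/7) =6817556/20355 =334.93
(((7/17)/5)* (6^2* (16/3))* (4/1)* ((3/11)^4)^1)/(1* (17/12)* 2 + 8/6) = 2612736/31112125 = 0.08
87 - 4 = 83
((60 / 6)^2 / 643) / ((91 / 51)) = 5100 / 58513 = 0.09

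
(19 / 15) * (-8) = -10.13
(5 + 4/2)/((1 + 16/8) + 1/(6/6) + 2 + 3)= 0.78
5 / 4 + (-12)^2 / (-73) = -211 / 292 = -0.72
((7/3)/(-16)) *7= -49/48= -1.02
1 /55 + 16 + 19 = 1926 /55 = 35.02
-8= -8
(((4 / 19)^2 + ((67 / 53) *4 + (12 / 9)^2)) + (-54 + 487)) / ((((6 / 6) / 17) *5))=1287678481 / 860985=1495.59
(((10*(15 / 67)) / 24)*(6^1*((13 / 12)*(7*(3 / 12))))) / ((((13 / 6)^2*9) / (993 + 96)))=190575 / 6968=27.35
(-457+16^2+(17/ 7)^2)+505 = 15185/ 49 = 309.90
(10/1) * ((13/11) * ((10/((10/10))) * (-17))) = -22100/11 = -2009.09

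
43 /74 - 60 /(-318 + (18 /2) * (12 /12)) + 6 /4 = 8671 /3811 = 2.28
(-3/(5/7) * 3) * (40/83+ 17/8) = -109053/3320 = -32.85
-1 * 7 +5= -2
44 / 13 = 3.38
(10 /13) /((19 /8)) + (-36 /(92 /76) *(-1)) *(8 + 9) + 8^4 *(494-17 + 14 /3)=33632870188 /17043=1973412.56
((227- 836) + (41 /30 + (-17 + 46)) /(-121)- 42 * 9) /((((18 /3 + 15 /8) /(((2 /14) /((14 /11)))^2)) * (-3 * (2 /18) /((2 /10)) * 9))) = 3583721 /34034175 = 0.11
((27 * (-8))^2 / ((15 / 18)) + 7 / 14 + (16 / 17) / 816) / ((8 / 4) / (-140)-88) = -3397893583 / 5341587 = -636.12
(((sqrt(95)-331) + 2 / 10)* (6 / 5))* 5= -9924 / 5 + 6* sqrt(95)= -1926.32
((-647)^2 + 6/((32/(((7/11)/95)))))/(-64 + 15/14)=-48993997507/7365160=-6652.13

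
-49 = -49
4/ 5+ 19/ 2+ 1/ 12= 623/ 60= 10.38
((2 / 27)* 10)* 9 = 20 / 3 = 6.67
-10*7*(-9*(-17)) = -10710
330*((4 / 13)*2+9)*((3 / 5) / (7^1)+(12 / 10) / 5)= 94050 / 91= 1033.52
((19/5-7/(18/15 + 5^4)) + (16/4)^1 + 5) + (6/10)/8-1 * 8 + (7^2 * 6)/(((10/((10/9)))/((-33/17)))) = -24930651/425816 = -58.55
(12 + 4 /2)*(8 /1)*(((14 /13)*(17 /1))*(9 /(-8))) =-29988 /13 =-2306.77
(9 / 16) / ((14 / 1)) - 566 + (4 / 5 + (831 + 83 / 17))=5154557 / 19040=270.72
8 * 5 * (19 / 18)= 42.22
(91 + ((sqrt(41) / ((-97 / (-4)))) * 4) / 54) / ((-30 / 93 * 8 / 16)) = -2821 / 5 - 248 * sqrt(41) / 13095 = -564.32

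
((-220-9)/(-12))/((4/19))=90.65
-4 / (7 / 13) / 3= -52 / 21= -2.48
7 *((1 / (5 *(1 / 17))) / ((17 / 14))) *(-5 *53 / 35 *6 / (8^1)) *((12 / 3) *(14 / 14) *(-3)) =6678 / 5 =1335.60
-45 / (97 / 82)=-3690 / 97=-38.04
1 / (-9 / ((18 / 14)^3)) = -81 / 343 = -0.24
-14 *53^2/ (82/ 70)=-1376410/ 41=-33570.98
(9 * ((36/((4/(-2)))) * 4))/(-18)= 36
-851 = -851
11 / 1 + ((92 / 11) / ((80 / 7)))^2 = 558321 / 48400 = 11.54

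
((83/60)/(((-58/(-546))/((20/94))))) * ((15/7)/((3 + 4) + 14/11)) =13695/19082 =0.72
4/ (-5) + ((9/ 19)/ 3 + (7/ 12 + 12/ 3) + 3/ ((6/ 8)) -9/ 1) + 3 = 2213/ 1140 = 1.94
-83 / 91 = -0.91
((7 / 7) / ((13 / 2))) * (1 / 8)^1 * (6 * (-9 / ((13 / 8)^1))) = -108 / 169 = -0.64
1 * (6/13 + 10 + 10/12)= 881/78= 11.29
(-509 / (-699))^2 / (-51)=-259081 / 24918651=-0.01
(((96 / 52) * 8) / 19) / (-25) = -192 / 6175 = -0.03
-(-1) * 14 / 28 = 1 / 2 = 0.50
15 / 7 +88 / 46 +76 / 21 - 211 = -203.33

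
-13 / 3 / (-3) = 1.44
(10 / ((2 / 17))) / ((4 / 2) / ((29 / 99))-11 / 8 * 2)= 9860 / 473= 20.85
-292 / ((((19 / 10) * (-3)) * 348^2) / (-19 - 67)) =-15695 / 431433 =-0.04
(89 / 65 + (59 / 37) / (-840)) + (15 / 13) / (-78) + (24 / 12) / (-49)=48228967 / 36767640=1.31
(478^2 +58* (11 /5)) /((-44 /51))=-29147979 /110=-264981.63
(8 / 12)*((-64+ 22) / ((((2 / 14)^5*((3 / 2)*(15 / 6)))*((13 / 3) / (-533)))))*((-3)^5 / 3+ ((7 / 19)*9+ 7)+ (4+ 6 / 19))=-97321135184 / 95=-1024433001.94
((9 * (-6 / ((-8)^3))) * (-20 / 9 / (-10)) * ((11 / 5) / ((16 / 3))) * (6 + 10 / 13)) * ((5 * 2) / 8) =1089 / 13312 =0.08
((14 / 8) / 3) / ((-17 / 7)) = -49 / 204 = -0.24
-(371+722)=-1093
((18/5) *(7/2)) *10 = 126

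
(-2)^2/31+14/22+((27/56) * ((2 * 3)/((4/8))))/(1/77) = 304353/682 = 446.27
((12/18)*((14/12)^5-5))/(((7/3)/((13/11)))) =-286949/299376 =-0.96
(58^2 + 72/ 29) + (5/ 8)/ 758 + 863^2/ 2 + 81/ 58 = 66078310561/ 175856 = 375752.38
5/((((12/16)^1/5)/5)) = 500/3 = 166.67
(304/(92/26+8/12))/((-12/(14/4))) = -1729/82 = -21.09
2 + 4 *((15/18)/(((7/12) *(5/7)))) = 10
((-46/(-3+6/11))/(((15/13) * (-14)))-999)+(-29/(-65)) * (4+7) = -36680029/36855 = -995.25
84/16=21/4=5.25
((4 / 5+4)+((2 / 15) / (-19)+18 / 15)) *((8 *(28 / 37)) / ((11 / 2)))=6.60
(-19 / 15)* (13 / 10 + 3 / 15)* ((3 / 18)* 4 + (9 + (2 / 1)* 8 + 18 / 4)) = -3439 / 60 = -57.32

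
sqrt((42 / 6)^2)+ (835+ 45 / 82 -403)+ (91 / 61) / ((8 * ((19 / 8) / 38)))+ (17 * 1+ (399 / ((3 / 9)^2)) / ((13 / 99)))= 1808137571 / 65026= 27806.38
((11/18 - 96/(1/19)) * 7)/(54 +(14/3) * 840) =-229747/71532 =-3.21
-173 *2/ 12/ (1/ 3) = -173/ 2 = -86.50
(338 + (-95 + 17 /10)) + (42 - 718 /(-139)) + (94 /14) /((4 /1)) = 293.54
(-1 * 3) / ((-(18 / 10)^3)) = 125 / 243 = 0.51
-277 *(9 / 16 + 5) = -24653 / 16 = -1540.81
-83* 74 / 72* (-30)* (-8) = -61420 / 3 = -20473.33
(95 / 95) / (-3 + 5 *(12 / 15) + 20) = 1 / 21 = 0.05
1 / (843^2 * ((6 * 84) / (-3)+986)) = 1 / 581310882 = 0.00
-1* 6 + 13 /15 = -77 /15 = -5.13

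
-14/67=-0.21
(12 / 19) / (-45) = -4 / 285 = -0.01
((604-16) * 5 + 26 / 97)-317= 254457 / 97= 2623.27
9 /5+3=24 /5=4.80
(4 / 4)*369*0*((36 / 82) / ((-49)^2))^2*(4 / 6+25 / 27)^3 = 0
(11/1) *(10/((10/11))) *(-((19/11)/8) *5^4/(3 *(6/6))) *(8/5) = -26125/3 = -8708.33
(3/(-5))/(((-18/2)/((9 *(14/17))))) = 42/85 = 0.49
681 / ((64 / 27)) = 18387 / 64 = 287.30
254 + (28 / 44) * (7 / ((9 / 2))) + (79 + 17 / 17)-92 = 24056 / 99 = 242.99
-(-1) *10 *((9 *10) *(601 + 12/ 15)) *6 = 3249720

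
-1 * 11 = -11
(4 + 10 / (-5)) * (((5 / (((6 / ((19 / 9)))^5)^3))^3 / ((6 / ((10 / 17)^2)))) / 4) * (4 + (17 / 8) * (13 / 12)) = 0.00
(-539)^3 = -156590819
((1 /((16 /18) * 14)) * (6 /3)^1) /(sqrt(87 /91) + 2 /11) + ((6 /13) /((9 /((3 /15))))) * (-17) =-1633133 /7927140 + 1089 * sqrt(7917) /569128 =-0.04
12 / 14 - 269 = -1877 / 7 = -268.14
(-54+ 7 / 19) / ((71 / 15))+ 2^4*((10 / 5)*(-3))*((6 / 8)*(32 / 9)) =-360629 / 1349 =-267.33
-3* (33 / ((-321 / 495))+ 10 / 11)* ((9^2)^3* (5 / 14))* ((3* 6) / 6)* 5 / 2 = 7033953785625 / 32956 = 213434694.31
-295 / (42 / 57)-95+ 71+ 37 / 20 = -59151 / 140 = -422.51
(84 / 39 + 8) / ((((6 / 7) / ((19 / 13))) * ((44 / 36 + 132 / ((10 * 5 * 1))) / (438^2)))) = 11481863400 / 13351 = 860000.25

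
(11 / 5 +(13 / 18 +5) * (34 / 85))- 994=-44528 / 45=-989.51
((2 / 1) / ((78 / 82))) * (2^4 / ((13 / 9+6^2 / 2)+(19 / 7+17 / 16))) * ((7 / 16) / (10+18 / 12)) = 385728 / 6998693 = 0.06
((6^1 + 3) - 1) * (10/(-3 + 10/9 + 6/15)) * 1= -3600/67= -53.73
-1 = -1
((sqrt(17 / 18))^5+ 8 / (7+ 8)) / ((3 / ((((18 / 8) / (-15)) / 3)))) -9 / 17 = -2059 / 3825 -289 * sqrt(34) / 116640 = -0.55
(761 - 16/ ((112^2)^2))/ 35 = 1496810291/ 68841472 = 21.74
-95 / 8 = -11.88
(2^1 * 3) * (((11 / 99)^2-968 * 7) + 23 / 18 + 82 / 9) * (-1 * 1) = 1096027 / 27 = 40593.59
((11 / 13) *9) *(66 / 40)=3267 / 260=12.57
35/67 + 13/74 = 3461/4958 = 0.70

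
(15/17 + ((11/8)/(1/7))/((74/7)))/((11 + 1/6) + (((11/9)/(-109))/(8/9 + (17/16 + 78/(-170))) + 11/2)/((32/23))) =431152857636/3634827700907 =0.12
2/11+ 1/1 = 13/11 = 1.18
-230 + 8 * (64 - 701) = -5326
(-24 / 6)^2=16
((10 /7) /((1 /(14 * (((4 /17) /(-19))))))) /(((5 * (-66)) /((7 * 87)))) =1624 /3553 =0.46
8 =8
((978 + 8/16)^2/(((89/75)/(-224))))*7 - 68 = -112597566652/89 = -1265141198.34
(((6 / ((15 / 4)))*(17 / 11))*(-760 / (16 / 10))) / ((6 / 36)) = -77520 / 11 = -7047.27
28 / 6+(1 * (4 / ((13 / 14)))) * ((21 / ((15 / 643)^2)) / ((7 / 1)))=23157694 / 975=23751.48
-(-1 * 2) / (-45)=-2 / 45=-0.04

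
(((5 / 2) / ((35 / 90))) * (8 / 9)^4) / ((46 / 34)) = 348160 / 117369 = 2.97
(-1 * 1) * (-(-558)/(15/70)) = -2604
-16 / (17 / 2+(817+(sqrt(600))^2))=-32 / 2851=-0.01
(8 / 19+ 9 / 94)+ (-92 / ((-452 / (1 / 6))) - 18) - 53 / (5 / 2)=-58500902 / 1513635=-38.65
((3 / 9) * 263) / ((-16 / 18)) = -789 / 8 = -98.62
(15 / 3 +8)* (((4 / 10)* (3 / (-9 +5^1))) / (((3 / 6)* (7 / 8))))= -312 / 35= -8.91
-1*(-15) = 15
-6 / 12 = -1 / 2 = -0.50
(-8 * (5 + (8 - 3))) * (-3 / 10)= 24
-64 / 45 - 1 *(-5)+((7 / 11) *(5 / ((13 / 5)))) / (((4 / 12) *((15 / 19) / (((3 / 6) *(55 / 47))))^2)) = 28917623 / 5169060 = 5.59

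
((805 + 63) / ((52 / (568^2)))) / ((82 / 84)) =2940395136 / 533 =5516688.81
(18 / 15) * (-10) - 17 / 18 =-233 / 18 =-12.94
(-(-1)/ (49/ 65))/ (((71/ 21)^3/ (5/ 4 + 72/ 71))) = 7899255/ 101646724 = 0.08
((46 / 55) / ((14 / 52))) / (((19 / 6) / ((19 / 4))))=1794 / 385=4.66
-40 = -40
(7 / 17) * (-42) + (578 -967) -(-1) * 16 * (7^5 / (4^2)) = 16400.71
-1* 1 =-1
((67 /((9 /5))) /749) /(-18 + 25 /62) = -20770 /7354431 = -0.00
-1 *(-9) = 9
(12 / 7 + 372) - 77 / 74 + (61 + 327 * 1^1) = 394029 / 518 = 760.67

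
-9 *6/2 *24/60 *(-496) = 26784/5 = 5356.80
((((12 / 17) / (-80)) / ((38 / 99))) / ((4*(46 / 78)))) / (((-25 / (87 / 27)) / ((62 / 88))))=0.00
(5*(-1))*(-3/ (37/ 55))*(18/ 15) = 990/ 37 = 26.76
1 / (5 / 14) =14 / 5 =2.80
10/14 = 5/7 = 0.71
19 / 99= 0.19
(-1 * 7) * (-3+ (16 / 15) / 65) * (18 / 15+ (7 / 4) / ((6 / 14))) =6455071 / 58500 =110.34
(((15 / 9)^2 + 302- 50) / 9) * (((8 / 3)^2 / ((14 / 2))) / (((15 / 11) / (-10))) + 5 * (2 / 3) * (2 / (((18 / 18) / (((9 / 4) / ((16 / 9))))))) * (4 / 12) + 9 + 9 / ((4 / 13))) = 233071985 / 244944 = 951.53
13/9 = 1.44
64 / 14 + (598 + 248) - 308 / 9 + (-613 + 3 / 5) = 203.95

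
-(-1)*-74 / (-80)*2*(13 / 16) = 481 / 320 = 1.50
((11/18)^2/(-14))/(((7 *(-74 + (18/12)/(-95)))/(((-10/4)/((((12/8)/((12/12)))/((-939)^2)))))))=-5630768275/74421396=-75.66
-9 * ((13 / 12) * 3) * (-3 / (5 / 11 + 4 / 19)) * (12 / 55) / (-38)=-1053 / 1390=-0.76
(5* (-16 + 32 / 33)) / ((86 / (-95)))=83.02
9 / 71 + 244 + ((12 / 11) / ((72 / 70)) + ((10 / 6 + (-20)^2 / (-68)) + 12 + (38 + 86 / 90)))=174416306 / 597465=291.93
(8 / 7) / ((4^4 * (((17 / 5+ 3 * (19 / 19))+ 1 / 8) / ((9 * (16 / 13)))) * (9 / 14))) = 0.01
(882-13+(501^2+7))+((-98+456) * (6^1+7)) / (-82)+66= 10327336 / 41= 251886.24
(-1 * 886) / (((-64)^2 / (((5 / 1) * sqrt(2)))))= -2215 * sqrt(2) / 2048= -1.53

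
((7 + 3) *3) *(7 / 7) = 30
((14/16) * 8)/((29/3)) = 21/29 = 0.72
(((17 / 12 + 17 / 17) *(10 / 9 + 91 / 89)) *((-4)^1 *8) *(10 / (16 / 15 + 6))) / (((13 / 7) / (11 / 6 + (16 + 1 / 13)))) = -48465701900 / 21523671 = -2251.74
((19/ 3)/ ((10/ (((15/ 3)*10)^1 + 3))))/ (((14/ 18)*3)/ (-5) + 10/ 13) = 13091/ 118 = 110.94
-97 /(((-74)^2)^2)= -97 /29986576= -0.00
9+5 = 14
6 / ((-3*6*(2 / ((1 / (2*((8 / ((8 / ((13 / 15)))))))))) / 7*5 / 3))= -21 / 52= -0.40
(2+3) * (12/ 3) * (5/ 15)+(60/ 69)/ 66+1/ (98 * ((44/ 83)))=60399/ 9016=6.70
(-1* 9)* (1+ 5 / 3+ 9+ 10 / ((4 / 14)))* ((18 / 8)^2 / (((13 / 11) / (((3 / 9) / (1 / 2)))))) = -31185 / 26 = -1199.42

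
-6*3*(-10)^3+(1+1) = 18002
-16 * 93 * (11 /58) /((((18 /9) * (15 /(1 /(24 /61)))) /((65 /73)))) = -270413 /12702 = -21.29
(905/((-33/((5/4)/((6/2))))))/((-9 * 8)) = 4525/28512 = 0.16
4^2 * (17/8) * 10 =340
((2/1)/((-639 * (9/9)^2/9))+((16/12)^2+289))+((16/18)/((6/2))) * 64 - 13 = 568798/1917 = 296.71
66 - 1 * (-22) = 88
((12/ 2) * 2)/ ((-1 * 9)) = -4/ 3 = -1.33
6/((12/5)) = 5/2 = 2.50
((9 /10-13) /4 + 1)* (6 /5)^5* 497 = -39129804 /15625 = -2504.31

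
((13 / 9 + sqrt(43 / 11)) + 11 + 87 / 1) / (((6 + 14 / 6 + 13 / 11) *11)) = 0.97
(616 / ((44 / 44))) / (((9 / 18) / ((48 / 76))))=14784 / 19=778.11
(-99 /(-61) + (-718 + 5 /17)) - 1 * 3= -745689 /1037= -719.08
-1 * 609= -609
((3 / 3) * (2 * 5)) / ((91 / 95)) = 950 / 91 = 10.44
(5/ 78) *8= 20/ 39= 0.51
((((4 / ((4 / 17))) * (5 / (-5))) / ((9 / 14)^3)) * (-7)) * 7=2285752 / 729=3135.46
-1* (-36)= 36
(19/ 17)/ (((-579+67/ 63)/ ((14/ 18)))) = -931/ 618970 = -0.00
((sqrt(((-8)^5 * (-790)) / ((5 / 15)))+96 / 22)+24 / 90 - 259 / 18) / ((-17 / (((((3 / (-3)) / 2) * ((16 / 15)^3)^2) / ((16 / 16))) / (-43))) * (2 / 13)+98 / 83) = 21861171724288 / 339451124427855 - 1158567428096 * sqrt(1185) / 685759847329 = -58.09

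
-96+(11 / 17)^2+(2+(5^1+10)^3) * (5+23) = 27299061 / 289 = 94460.42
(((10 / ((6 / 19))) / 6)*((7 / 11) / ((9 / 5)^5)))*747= 172484375 / 1299078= 132.77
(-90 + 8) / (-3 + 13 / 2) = -164 / 7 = -23.43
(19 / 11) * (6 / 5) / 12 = 19 / 110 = 0.17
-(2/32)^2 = -1/256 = -0.00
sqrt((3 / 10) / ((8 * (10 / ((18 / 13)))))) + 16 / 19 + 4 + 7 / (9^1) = 3 * sqrt(39) / 260 + 961 / 171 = 5.69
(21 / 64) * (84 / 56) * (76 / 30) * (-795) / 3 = -21147 / 64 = -330.42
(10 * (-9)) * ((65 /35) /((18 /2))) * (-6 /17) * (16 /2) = 6240 /119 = 52.44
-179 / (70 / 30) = -537 / 7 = -76.71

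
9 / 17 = 0.53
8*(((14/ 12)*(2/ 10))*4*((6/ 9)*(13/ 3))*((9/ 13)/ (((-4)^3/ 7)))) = -1.63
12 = 12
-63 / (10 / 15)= -189 / 2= -94.50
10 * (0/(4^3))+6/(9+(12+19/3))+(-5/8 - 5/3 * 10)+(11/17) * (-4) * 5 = -502063/16728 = -30.01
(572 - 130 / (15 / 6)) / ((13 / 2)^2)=160 / 13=12.31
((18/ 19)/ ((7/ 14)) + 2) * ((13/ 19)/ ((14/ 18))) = 8658/ 2527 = 3.43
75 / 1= 75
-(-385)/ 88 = 35/ 8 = 4.38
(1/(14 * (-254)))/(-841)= 1/2990596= 0.00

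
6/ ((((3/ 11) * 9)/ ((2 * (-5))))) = -220/ 9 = -24.44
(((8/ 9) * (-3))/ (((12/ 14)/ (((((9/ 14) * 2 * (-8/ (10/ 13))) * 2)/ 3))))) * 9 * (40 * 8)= 79872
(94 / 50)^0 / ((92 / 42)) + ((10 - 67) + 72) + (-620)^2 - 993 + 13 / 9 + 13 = 158742877 / 414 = 383436.90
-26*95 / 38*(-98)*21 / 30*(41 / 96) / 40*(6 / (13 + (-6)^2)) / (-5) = -3731 / 3200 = -1.17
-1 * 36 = -36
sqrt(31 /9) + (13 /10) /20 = 13 /200 + sqrt(31) /3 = 1.92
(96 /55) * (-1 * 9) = -864 /55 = -15.71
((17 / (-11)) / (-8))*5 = 85 / 88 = 0.97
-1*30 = -30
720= 720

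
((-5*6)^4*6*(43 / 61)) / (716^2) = 13061250 / 1954501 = 6.68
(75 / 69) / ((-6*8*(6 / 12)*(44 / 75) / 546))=-170625 / 4048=-42.15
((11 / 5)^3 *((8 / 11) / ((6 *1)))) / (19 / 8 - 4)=-3872 / 4875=-0.79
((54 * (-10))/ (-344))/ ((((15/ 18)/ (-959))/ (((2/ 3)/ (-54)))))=959/ 43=22.30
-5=-5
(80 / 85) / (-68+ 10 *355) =8 / 29597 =0.00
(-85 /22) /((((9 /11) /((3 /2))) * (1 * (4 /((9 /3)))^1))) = -5.31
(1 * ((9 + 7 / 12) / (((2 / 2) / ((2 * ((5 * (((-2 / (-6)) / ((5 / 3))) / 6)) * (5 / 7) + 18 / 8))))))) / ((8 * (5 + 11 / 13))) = 297505 / 306432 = 0.97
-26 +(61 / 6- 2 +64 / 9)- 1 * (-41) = 545 / 18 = 30.28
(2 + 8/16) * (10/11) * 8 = 200/11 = 18.18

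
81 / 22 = 3.68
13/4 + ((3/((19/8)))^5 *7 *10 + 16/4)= 2301341591/9904396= 232.36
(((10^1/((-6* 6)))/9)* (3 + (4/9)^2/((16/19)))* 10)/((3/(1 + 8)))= -6550/2187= -2.99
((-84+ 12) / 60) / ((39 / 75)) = -30 / 13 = -2.31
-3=-3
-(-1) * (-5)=-5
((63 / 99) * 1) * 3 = 21 / 11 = 1.91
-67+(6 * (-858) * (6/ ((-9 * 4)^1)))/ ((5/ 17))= 14251/ 5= 2850.20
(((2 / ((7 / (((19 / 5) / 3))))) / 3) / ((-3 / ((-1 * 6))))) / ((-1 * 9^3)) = -76 / 229635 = -0.00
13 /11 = 1.18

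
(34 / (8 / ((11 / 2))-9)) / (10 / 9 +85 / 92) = -309672 / 139855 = -2.21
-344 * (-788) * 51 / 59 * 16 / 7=221194752 / 413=535580.51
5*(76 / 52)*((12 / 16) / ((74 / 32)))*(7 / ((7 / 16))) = 18240 / 481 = 37.92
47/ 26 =1.81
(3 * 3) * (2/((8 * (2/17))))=153/8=19.12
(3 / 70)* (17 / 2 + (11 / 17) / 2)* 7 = 45 / 17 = 2.65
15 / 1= 15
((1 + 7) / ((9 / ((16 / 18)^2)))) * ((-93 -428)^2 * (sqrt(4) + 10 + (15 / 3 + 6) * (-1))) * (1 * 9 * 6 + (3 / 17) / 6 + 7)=144189459200 / 12393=11634750.20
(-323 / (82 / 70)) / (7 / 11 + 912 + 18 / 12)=-2090 / 6929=-0.30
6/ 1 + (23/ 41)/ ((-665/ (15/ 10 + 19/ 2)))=163337/ 27265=5.99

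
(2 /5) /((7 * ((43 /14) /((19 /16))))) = 19 /860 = 0.02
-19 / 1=-19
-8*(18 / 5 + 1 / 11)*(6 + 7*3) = -43848 / 55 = -797.24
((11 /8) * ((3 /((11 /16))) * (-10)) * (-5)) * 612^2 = 112363200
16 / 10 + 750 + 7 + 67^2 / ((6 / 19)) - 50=447713 / 30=14923.77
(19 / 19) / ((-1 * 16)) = -0.06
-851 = -851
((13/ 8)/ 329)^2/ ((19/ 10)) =845/ 65810528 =0.00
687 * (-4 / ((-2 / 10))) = 13740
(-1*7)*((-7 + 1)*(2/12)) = 7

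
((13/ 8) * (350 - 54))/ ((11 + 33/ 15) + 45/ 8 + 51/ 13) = 250120/ 11829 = 21.14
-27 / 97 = -0.28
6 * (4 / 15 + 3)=98 / 5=19.60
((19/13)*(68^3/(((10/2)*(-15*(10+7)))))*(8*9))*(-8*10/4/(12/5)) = 2811392/13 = 216260.92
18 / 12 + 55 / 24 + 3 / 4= 109 / 24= 4.54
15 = 15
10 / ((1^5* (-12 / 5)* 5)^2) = 5 / 72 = 0.07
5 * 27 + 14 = 149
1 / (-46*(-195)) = 1 / 8970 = 0.00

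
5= 5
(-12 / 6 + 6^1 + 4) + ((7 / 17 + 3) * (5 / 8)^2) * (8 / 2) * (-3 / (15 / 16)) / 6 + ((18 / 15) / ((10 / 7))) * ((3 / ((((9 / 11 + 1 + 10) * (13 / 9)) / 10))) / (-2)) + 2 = 2766163 / 430950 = 6.42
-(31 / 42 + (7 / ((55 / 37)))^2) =-2911177 / 127050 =-22.91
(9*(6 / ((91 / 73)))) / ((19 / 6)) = 23652 / 1729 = 13.68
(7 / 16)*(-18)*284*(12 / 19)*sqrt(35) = -26838*sqrt(35) / 19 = -8356.62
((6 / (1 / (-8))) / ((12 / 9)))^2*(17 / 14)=11016 / 7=1573.71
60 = 60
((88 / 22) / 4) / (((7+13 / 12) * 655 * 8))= 3 / 127070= 0.00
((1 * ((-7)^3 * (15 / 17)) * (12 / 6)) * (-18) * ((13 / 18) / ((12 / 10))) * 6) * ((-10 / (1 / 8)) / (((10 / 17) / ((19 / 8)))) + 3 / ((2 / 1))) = -215035275 / 17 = -12649133.82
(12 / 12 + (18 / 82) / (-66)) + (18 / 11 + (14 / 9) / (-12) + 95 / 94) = 4022311 / 1144638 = 3.51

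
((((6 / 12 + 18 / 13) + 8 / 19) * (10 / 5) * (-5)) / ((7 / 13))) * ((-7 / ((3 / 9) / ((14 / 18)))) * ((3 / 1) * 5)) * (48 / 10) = 956760 / 19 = 50355.79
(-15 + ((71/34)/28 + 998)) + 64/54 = 25299413/25704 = 984.26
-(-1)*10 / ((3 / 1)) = 10 / 3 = 3.33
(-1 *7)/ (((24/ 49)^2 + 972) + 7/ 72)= -0.01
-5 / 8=-0.62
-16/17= -0.94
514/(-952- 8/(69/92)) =-771/1444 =-0.53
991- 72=919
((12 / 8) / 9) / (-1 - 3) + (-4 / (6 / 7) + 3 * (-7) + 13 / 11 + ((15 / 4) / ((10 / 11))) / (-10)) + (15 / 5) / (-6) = -67159 / 2640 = -25.44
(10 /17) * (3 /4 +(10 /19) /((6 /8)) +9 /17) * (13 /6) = 499135 /197676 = 2.53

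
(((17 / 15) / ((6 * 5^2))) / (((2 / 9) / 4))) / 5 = 17 / 625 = 0.03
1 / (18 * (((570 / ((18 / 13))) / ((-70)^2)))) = 490 / 741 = 0.66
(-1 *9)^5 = -59049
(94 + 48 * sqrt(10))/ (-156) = -4 * sqrt(10)/ 13 - 47/ 78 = -1.58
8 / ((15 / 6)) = 16 / 5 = 3.20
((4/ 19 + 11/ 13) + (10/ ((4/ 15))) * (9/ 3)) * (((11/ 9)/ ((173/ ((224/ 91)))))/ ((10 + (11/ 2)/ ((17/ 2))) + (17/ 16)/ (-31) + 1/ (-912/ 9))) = 578123216/ 3104004579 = 0.19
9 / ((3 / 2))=6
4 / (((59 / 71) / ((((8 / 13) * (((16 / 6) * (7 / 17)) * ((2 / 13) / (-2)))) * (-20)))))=2544640 / 508521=5.00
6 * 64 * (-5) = -1920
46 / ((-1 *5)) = -46 / 5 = -9.20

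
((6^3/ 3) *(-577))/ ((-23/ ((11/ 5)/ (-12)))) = -38082/ 115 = -331.15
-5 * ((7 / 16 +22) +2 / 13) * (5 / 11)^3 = -2936875 / 276848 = -10.61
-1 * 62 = -62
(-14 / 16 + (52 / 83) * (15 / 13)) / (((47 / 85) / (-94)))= 8585 / 332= 25.86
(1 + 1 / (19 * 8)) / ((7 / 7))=153 / 152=1.01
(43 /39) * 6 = 86 /13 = 6.62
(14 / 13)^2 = 196 / 169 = 1.16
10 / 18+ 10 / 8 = 65 / 36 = 1.81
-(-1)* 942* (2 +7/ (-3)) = -314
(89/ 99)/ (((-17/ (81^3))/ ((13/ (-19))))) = 19228.73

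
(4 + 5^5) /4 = 782.25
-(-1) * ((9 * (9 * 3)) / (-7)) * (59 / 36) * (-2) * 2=1593 / 7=227.57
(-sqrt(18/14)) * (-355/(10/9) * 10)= 9585 * sqrt(7)/7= 3622.79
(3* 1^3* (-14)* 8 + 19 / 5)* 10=-3322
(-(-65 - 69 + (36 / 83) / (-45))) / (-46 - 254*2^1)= -0.24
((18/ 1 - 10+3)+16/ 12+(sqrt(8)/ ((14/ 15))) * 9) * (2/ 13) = 74/ 39+270 * sqrt(2)/ 91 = 6.09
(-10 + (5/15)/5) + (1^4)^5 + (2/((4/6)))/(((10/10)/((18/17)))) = -5.76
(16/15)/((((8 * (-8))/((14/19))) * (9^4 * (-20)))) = 7/74795400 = 0.00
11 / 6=1.83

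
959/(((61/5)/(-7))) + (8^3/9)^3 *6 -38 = 16365843247/14823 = 1104084.41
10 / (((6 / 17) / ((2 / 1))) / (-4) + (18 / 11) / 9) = 7480 / 103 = 72.62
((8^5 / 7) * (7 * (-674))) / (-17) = 22085632 / 17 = 1299154.82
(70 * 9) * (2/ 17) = 1260/ 17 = 74.12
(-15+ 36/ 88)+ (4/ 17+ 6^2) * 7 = 89407/ 374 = 239.06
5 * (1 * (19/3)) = 95/3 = 31.67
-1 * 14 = -14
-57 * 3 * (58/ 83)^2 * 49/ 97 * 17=-479178252/ 668233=-717.08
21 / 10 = 2.10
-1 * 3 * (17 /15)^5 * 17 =-24137569 /253125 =-95.36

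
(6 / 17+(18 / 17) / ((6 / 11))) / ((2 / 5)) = 195 / 34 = 5.74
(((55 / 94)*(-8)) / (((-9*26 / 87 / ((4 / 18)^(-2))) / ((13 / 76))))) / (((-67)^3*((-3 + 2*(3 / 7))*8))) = 20097 / 17189206976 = 0.00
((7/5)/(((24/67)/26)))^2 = 37173409/3600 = 10325.95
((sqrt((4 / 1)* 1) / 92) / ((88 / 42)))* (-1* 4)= -21 / 506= -0.04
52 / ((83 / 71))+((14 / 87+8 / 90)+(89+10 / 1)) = 15568303 / 108315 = 143.73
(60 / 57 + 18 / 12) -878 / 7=-32685 / 266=-122.88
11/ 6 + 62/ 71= 1153/ 426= 2.71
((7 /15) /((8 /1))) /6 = 7 /720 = 0.01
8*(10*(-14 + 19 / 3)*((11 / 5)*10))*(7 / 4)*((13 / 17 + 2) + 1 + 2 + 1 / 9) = -63685160 / 459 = -138747.63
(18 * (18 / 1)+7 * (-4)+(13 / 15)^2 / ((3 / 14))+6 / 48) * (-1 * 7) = -11326021 / 5400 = -2097.41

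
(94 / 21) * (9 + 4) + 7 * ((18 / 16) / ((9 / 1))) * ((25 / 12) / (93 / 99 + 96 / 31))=162713591 / 2774688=58.64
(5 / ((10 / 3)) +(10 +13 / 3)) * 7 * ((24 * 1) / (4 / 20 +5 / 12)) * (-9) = -1436400 / 37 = -38821.62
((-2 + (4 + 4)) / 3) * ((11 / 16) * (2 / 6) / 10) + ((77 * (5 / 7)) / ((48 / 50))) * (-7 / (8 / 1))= -16027 / 320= -50.08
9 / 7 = 1.29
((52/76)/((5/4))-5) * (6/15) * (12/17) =-10152/8075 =-1.26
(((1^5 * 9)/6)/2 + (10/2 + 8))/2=55/8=6.88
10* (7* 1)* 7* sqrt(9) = 1470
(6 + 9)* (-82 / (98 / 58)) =-35670 / 49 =-727.96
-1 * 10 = -10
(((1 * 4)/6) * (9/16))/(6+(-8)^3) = -3/4048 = -0.00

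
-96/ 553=-0.17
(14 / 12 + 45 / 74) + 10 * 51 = 56807 / 111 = 511.77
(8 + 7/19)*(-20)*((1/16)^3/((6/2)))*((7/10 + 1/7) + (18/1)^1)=-69907/272384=-0.26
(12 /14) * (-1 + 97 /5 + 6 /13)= 7356 /455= 16.17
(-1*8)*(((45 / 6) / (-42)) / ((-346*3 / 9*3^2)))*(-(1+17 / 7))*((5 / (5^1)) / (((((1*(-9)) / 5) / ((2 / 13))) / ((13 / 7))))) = -400 / 534051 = -0.00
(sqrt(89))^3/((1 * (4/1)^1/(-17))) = -1513 * sqrt(89)/4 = -3568.40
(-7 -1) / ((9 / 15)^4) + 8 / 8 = -60.73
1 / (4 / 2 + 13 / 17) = 0.36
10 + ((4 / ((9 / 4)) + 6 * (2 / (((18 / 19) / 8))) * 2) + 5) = 1975 / 9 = 219.44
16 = 16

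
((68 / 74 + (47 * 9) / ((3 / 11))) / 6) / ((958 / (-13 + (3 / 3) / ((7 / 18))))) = -598819 / 212676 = -2.82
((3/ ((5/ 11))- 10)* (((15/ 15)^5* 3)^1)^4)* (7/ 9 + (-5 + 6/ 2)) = 1683/ 5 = 336.60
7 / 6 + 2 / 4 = 5 / 3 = 1.67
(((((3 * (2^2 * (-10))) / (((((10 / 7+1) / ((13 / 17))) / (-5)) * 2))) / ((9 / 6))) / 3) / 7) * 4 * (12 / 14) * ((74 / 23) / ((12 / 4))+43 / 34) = 24.03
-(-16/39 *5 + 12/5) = -68/195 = -0.35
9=9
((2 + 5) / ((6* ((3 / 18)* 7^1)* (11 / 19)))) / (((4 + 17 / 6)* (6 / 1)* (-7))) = -0.01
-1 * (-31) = 31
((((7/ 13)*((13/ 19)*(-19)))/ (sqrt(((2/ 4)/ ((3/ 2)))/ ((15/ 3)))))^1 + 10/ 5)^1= -25.11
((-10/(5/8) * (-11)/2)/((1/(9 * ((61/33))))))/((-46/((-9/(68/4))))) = 6588/391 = 16.85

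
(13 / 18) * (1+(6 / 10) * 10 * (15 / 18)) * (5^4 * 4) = 32500 / 3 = 10833.33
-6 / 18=-0.33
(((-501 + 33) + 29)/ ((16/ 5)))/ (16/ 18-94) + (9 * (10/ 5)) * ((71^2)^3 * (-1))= -30916234922610069/ 13408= -2305805110576.53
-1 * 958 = -958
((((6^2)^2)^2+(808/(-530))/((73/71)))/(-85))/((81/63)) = -227444999852/14798925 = -15369.02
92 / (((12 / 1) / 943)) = 21689 / 3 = 7229.67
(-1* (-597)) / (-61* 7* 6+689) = -597 / 1873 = -0.32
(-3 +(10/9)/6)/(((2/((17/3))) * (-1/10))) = 6460/81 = 79.75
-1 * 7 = -7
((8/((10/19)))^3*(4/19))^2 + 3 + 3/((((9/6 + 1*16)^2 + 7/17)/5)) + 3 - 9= 59366203740631/108609375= 546602.94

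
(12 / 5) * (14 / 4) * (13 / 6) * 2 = 182 / 5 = 36.40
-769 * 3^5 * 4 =-747468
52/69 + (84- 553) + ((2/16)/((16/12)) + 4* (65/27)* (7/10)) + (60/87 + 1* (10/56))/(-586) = -545375230003/1181966688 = -461.41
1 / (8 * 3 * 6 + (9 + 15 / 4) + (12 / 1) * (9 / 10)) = 20 / 3351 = 0.01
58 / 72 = 29 / 36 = 0.81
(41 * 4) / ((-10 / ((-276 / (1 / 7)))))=158424 / 5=31684.80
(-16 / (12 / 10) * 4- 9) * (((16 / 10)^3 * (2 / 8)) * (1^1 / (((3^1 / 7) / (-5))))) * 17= 2848384 / 225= 12659.48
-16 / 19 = -0.84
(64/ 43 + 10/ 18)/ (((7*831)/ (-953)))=-107689/ 321597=-0.33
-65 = -65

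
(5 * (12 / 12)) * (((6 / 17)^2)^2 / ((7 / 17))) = 6480 / 34391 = 0.19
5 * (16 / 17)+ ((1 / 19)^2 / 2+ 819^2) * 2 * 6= 49397552066 / 6137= 8049136.72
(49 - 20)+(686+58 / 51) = 36523 / 51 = 716.14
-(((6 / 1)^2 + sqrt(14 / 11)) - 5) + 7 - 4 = -28 - sqrt(154) / 11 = -29.13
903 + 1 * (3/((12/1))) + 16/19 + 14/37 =2543371/2812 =904.47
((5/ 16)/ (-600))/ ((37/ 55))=-11/ 14208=-0.00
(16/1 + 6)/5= 22/5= 4.40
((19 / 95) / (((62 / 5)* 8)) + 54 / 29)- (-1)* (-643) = -9222099 / 14384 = -641.14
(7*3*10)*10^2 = 21000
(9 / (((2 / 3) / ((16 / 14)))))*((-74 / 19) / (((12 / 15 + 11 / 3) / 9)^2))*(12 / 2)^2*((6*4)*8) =-1006761830400 / 597037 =-1686263.72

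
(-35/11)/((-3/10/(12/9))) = 1400/99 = 14.14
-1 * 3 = -3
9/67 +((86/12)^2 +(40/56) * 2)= 893569/16884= 52.92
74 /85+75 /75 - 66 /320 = 4527 /2720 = 1.66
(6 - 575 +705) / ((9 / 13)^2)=22984 / 81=283.75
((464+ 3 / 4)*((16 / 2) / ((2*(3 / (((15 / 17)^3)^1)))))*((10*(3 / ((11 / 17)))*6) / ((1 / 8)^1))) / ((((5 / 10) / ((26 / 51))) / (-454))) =-2154466080000 / 4913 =-438523525.34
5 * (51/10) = 51/2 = 25.50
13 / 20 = 0.65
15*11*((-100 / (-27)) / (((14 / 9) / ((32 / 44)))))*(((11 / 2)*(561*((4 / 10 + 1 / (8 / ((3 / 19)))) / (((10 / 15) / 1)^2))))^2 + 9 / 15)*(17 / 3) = 8893550583024095 / 646912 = 13747697651.34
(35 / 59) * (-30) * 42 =-44100 / 59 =-747.46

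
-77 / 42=-11 / 6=-1.83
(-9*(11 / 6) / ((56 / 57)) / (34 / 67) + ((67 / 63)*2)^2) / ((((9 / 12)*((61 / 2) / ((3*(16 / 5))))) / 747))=-4096165868 / 457317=-8956.95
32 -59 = -27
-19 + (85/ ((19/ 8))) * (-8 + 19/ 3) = -4483/ 57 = -78.65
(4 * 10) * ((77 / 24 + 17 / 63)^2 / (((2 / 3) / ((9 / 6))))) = 15365045 / 14112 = 1088.79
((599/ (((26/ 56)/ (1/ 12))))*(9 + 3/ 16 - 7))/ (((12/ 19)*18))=2788345/ 134784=20.69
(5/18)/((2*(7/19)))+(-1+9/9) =95/252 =0.38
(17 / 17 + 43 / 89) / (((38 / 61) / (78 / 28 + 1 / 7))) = 82533 / 11837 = 6.97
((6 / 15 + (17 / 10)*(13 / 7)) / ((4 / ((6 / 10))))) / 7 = 747 / 9800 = 0.08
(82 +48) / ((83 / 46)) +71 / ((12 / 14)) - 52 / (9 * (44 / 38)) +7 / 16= 19764071 / 131472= 150.33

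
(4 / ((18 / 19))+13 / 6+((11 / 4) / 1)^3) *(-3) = -15659 / 192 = -81.56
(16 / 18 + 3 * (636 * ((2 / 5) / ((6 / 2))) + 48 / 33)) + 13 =134963 / 495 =272.65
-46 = -46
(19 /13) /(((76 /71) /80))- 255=-1895 /13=-145.77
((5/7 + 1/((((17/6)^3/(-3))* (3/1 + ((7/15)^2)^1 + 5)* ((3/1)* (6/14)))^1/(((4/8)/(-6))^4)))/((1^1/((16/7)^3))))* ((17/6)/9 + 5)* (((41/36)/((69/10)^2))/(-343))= -3909227885272000/1236449463485529699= -0.00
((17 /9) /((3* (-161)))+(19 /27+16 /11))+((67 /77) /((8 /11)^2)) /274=28753777 /13309824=2.16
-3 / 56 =-0.05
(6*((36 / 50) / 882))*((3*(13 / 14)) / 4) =117 / 34300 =0.00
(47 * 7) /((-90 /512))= -84224 /45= -1871.64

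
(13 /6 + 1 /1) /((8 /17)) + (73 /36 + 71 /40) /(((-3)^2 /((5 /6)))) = 6883 /972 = 7.08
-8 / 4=-2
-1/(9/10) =-10/9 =-1.11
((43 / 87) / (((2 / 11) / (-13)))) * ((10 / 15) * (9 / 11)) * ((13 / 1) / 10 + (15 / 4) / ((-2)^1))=12857 / 1160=11.08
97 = 97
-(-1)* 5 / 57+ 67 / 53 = 4084 / 3021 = 1.35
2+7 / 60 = 127 / 60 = 2.12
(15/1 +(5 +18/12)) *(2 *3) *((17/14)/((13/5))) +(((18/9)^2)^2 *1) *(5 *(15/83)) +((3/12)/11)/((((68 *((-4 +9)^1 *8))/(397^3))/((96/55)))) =1533856856157/1553652100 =987.26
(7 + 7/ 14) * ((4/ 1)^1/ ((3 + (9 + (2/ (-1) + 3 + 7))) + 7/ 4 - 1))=1.45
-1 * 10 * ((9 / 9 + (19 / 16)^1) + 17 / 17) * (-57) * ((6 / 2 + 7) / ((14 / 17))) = 1235475 / 56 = 22062.05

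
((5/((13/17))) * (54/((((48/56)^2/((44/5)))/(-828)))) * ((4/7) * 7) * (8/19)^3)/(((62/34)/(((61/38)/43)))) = -48339036168192/2258332609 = -21404.75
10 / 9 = 1.11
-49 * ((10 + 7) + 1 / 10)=-837.90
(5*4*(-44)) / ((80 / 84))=-924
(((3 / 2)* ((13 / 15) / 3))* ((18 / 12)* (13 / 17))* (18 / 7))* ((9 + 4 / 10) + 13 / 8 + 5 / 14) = 4847427 / 333200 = 14.55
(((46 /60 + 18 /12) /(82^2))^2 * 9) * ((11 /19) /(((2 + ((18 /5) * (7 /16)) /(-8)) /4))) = 203456 /154894089215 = 0.00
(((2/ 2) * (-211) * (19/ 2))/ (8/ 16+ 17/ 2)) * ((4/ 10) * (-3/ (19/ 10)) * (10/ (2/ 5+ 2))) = 5275/ 9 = 586.11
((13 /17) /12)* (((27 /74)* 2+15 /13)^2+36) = 762486 /302549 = 2.52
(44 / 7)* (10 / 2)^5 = 137500 / 7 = 19642.86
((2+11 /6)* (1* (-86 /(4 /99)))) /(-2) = 32637 /8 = 4079.62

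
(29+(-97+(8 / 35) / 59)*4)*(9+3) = -8895636 / 2065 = -4307.81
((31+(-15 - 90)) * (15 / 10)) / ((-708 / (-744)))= -6882 / 59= -116.64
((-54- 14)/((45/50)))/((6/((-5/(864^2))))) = 0.00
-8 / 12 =-0.67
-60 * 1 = -60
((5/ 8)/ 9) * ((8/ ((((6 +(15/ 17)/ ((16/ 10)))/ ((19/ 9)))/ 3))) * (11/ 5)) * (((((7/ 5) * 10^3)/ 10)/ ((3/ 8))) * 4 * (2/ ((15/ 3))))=4630528/ 6561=705.77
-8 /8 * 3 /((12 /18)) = -9 /2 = -4.50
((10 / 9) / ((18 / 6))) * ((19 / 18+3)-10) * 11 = -5885 / 243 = -24.22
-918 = -918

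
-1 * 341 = -341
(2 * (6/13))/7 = 12/91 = 0.13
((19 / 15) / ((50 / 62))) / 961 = 19 / 11625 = 0.00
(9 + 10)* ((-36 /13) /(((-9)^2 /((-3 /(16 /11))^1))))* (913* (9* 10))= 2862255 /26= 110086.73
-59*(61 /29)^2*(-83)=18221737 /841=21666.75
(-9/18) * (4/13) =-0.15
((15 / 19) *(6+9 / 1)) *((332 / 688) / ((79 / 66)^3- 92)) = -1342246950 / 21206536481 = -0.06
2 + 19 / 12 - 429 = -425.42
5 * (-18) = -90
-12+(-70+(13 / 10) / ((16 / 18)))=-6443 / 80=-80.54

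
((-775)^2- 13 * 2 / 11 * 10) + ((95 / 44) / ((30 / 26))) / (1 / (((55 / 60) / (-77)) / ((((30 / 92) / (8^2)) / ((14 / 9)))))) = 8026946329 / 13365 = 600594.56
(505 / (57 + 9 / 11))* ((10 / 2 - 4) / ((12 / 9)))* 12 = 16665 / 212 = 78.61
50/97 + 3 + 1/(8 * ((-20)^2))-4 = -150303/310400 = -0.48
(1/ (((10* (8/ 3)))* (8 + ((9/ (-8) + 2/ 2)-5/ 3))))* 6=27/ 745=0.04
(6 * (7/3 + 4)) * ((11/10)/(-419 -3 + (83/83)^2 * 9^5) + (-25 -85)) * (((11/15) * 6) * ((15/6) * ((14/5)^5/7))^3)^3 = -2377503748837018142089408583790777447733919110290997248/533209458808414638042449951171875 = -4458855163878984229680.47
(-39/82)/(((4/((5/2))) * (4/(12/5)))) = -117/656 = -0.18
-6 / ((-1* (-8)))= -3 / 4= -0.75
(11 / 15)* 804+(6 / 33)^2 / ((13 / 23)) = 4637664 / 7865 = 589.66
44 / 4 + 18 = 29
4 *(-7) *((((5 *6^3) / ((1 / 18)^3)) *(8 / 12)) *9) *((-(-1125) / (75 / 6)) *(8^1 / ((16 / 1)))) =-47617113600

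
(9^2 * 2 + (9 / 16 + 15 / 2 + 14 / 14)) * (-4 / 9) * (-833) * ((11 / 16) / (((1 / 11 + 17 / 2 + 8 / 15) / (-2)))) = -1379352205 / 144528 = -9543.84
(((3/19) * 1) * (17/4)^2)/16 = 867/4864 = 0.18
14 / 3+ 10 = 14.67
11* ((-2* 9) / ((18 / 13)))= -143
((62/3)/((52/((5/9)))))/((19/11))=1705/13338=0.13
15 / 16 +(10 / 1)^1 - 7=63 / 16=3.94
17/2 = 8.50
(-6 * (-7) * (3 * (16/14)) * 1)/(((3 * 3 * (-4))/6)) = -24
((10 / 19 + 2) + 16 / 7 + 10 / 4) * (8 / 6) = 3890 / 399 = 9.75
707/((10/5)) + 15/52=18397/52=353.79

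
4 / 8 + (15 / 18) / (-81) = 119 / 243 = 0.49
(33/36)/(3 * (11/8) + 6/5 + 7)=110/1479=0.07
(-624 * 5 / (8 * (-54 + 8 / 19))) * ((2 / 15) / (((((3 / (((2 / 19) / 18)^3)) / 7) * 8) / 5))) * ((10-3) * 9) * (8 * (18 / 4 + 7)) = 73255 / 44651007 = 0.00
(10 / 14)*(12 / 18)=10 / 21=0.48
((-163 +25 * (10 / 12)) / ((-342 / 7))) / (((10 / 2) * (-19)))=-5971 / 194940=-0.03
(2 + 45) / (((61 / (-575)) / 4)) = -108100 / 61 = -1772.13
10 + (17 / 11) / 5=567 / 55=10.31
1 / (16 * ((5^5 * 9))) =0.00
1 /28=0.04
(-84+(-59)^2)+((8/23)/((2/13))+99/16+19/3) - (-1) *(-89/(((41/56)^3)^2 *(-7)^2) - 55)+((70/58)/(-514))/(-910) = 1699579021496086135883/508097066186098896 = 3344.99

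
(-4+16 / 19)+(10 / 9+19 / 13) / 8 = -50441 / 17784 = -2.84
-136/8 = -17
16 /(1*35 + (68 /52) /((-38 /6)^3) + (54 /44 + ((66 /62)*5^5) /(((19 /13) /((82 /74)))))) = 36000641248 /5756482151897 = 0.01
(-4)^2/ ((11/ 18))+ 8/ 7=2104/ 77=27.32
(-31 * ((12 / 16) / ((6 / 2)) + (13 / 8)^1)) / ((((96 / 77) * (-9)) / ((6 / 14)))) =1705 / 768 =2.22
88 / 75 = 1.17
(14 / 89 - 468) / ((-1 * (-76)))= -20819 / 3382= -6.16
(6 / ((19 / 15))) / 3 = 30 / 19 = 1.58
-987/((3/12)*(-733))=3948/733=5.39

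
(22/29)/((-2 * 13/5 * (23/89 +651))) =-4895/21851674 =-0.00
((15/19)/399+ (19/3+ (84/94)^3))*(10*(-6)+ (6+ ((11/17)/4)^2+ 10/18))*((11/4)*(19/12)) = -33917591351395015/20687501870784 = -1639.52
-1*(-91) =91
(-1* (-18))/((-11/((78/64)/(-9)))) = 39/176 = 0.22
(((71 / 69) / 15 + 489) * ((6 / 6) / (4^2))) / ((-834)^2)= 253093 / 5759203680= 0.00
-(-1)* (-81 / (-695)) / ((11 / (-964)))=-78084 / 7645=-10.21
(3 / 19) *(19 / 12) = 1 / 4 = 0.25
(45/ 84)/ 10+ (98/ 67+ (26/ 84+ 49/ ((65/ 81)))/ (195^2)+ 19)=570819734399/ 27820611000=20.52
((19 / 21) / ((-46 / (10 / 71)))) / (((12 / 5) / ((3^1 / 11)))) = -475 / 1508892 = -0.00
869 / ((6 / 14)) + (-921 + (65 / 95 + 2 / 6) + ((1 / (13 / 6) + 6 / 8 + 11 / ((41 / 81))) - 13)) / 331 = 27150390893 / 13408148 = 2024.92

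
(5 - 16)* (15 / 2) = -165 / 2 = -82.50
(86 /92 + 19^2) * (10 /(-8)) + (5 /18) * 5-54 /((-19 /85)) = -6590155 /31464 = -209.45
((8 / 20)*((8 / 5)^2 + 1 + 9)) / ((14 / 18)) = 6.46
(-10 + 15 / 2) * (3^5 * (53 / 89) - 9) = -30195 / 89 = -339.27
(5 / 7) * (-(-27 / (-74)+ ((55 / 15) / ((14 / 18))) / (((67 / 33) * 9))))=-108085 / 242942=-0.44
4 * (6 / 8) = 3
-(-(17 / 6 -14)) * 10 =-335 / 3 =-111.67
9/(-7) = -1.29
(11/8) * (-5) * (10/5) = -55/4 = -13.75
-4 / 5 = -0.80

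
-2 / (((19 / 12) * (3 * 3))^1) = -8 / 57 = -0.14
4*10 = 40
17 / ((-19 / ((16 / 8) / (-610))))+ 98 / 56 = 40633 / 23180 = 1.75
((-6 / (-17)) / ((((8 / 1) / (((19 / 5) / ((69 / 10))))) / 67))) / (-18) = -1273 / 14076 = -0.09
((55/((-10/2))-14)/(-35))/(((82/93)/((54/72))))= 1395/2296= 0.61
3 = 3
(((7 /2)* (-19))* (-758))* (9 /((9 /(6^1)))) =302442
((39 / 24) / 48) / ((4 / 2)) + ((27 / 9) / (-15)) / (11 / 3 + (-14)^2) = 36631 / 2300160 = 0.02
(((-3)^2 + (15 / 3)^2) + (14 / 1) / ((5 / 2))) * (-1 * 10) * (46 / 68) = -267.88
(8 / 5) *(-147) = -1176 / 5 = -235.20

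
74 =74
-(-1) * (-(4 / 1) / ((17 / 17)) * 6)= -24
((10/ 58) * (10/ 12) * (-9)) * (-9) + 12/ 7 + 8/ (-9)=45541/ 3654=12.46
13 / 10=1.30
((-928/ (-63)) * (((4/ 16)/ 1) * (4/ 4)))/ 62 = 116/ 1953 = 0.06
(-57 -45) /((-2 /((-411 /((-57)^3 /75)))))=58225 /6859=8.49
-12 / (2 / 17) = -102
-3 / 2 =-1.50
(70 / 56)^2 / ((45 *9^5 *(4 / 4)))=5 / 8503056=0.00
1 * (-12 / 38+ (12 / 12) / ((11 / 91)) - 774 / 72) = -2335 / 836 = -2.79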